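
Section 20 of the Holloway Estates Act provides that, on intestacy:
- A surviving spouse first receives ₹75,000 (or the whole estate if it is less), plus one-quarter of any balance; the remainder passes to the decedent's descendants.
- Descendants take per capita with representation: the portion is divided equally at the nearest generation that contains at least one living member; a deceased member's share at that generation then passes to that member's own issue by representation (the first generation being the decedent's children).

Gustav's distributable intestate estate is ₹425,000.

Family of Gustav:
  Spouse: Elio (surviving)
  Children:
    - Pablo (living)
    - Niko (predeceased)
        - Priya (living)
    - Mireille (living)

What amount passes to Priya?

Elio first takes ₹75,000, leaving a balance of ₹350,000. Elio then takes one-quarter of the balance (₹87,500), for a total of ₹162,500. The remaining ₹262,500 passes to the descendants.
The descendants' portion (₹262,500) is divided into 3 shares of ₹87,500: Pablo and Mireille each take ₹87,500; Niko's ₹87,500 share passes to Niko's issue.
Niko's share (₹87,500) passes entirely to Priya.

Priya receives ₹87,500.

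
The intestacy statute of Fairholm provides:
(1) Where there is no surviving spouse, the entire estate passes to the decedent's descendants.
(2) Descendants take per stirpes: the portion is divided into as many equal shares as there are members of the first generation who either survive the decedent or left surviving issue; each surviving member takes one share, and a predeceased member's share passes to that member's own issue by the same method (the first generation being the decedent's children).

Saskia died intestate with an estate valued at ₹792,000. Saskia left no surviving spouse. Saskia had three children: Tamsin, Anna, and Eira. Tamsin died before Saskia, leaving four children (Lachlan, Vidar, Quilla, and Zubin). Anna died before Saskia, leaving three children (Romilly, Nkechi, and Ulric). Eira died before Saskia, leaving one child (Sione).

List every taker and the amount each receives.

The entire ₹792,000 passes to the descendants.
That amount (₹792,000) is divided into 3 shares of ₹264,000: Tamsin's ₹264,000 share passes to Tamsin's issue; Anna's ₹264,000 share passes to Anna's issue; Eira's ₹264,000 share passes to Eira's issue.
Tamsin's share (₹264,000) is divided into 4 shares of ₹66,000: Lachlan, Vidar, Quilla, and Zubin each take ₹66,000.
Anna's share (₹264,000) is divided into 3 shares of ₹88,000: Romilly, Nkechi, and Ulric each take ₹88,000.
Eira's share (₹264,000) passes entirely to Sione.

Lachlan: ₹66,000; Vidar: ₹66,000; Quilla: ₹66,000; Zubin: ₹66,000; Romilly: ₹88,000; Nkechi: ₹88,000; Ulric: ₹88,000; Sione: ₹264,000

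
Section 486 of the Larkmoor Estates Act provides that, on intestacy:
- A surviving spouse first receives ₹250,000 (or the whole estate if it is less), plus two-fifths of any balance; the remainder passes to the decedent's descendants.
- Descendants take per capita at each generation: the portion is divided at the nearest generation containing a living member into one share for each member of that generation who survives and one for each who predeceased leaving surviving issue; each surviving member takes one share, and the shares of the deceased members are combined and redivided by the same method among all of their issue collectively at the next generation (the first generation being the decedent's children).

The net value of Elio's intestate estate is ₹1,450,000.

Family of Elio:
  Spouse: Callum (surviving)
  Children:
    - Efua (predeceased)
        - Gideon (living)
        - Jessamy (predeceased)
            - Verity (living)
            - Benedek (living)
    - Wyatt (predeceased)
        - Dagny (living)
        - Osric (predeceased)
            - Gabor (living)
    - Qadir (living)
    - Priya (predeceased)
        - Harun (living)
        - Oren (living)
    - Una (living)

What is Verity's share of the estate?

Verity receives ₹48,000.

Callum first takes ₹250,000, leaving a balance of ₹1,200,000. Callum then takes two-fifths of the balance (₹480,000), for a total of ₹730,000. The remaining ₹720,000 passes to the descendants.
The descendants' portion (₹720,000) is divided at the children's generation into 5 shares of ₹144,000. Qadir and Una each take ₹144,000. The 3 shares of the deceased (Efua, Wyatt, and Priya) are combined into a pool of ₹432,000.
That pool (₹432,000) is divided at the grandchildren's generation into 6 shares of ₹72,000. Gideon, Dagny, Harun, and Oren each take ₹72,000. The 2 shares of the deceased (Jessamy and Osric) are combined into a pool of ₹144,000.
That pool (₹144,000) is divided at the great-grandchildren's generation equally among Verity, Benedek, and Gabor: ₹48,000 each.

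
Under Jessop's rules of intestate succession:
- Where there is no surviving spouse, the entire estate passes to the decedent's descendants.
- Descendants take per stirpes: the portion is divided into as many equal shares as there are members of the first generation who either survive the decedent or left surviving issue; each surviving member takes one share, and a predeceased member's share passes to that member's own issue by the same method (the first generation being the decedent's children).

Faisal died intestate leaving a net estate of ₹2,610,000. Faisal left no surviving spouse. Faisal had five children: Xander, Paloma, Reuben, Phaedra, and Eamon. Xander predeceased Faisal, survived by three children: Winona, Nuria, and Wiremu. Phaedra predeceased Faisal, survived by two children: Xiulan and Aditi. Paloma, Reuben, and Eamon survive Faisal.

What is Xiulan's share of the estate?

The entire ₹2,610,000 passes to the descendants.
That amount (₹2,610,000) is divided into 5 shares of ₹522,000: Paloma, Reuben, and Eamon each take ₹522,000; Xander's ₹522,000 share passes to Xander's issue; Phaedra's ₹522,000 share passes to Phaedra's issue.
Xander's share (₹522,000) is divided into 3 shares of ₹174,000: Winona, Nuria, and Wiremu each take ₹174,000.
Phaedra's share (₹522,000) is divided into 2 shares of ₹261,000: Xiulan and Aditi each take ₹261,000.

Xiulan receives ₹261,000.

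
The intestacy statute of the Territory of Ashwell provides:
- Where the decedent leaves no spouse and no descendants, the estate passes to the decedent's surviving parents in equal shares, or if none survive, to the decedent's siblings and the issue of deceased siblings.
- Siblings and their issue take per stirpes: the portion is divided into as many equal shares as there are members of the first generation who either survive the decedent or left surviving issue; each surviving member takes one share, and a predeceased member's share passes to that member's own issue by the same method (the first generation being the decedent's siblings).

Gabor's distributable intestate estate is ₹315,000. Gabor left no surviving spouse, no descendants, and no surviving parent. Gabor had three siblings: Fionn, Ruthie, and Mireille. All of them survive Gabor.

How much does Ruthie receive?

The entire ₹315,000 passes to the siblings and their issue.
That amount (₹315,000) is divided into 3 shares of ₹105,000: Fionn, Ruthie, and Mireille each take ₹105,000.

Ruthie receives ₹105,000.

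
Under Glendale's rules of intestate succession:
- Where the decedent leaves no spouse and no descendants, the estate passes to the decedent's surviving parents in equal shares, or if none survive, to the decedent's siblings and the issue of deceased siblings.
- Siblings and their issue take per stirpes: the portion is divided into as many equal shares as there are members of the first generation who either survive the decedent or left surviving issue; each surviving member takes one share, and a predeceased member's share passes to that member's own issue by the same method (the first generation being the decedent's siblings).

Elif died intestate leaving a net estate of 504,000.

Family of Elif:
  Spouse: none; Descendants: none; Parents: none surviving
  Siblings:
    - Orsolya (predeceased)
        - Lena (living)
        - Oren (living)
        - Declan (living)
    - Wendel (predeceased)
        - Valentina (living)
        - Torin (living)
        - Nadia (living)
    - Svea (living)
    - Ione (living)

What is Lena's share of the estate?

Lena receives 42,000.

The entire 504,000 passes to the siblings and their issue.
That amount (504,000) is divided into 4 shares of 126,000: Svea and Ione each take 126,000; Orsolya's 126,000 share passes to Orsolya's issue; Wendel's 126,000 share passes to Wendel's issue.
Orsolya's share (126,000) is divided into 3 shares of 42,000: Lena, Oren, and Declan each take 42,000.
Wendel's share (126,000) is divided into 3 shares of 42,000: Valentina, Torin, and Nadia each take 42,000.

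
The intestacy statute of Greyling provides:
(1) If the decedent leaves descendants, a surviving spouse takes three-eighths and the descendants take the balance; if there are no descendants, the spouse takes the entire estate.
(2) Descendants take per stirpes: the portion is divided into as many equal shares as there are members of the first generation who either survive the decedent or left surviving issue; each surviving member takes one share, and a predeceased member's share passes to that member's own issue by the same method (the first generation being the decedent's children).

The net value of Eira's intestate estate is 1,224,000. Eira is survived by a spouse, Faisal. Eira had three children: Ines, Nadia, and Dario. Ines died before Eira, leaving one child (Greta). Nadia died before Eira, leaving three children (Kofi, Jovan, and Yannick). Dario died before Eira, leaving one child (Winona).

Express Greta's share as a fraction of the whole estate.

Faisal takes three-eighths of 1,224,000 = 459,000. The remaining 765,000 passes to the descendants.
The descendants' portion (765,000) is divided into 3 shares of 255,000: Ines's 255,000 share passes to Ines's issue; Nadia's 255,000 share passes to Nadia's issue; Dario's 255,000 share passes to Dario's issue.
Ines's share (255,000) passes entirely to Greta.
Nadia's share (255,000) is divided into 3 shares of 85,000: Kofi, Jovan, and Yannick each take 85,000.
Dario's share (255,000) passes entirely to Winona.

Greta receives 5/24 of the estate.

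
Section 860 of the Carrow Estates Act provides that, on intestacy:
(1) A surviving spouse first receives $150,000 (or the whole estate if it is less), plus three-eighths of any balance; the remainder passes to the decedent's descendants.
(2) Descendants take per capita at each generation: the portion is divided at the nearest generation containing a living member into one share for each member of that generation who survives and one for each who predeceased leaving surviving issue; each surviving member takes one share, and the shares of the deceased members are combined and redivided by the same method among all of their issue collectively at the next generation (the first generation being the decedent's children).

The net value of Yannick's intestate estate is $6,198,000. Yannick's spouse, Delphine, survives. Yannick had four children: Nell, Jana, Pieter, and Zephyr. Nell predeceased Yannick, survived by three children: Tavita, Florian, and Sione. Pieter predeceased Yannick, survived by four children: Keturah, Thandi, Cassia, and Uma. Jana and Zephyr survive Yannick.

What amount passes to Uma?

Uma receives $270,000.

Delphine first takes $150,000, leaving a balance of $6,048,000. Delphine then takes three-eighths of the balance ($2,268,000), for a total of $2,418,000. The remaining $3,780,000 passes to the descendants.
The descendants' portion ($3,780,000) is divided at the children's generation into 4 shares of $945,000. Jana and Zephyr each take $945,000. The 2 shares of the deceased (Nell and Pieter) are combined into a pool of $1,890,000.
That pool ($1,890,000) is divided at the grandchildren's generation equally among Tavita, Florian, Sione, Keturah, Thandi, Cassia, and Uma: $270,000 each.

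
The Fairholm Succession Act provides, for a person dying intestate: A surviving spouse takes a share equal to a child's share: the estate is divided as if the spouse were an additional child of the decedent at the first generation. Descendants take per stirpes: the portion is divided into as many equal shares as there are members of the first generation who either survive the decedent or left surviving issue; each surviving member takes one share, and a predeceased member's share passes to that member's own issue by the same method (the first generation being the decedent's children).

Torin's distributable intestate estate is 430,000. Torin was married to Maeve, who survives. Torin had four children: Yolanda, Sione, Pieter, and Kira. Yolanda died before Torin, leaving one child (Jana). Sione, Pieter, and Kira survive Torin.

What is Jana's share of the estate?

Jana receives 86,000.

The spouse counts as an additional share at the children's level, so there are 5 primary shares of 86,000. Maeve takes one such share (86,000).
The children's combined portion (344,000) is divided into 4 shares of 86,000: Sione, Pieter, and Kira each take 86,000; Yolanda's 86,000 share passes to Yolanda's issue.
Yolanda's share (86,000) passes entirely to Jana.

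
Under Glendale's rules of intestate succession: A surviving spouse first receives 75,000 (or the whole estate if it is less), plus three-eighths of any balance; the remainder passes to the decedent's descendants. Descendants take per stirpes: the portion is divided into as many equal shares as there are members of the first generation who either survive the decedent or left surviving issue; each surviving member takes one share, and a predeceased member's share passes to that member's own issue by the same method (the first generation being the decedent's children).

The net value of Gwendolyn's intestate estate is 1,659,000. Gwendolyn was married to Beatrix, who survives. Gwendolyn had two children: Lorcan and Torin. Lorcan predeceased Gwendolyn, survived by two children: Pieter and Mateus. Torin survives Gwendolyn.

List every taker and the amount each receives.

Beatrix: 669,000; Pieter: 247,500; Mateus: 247,500; Torin: 495,000

Beatrix first takes 75,000, leaving a balance of 1,584,000. Beatrix then takes three-eighths of the balance (594,000), for a total of 669,000. The remaining 990,000 passes to the descendants.
The descendants' portion (990,000) is divided into 2 shares of 495,000: Torin takes 495,000; Lorcan's 495,000 share passes to Lorcan's issue.
Lorcan's share (495,000) is divided into 2 shares of 247,500: Pieter and Mateus each take 247,500.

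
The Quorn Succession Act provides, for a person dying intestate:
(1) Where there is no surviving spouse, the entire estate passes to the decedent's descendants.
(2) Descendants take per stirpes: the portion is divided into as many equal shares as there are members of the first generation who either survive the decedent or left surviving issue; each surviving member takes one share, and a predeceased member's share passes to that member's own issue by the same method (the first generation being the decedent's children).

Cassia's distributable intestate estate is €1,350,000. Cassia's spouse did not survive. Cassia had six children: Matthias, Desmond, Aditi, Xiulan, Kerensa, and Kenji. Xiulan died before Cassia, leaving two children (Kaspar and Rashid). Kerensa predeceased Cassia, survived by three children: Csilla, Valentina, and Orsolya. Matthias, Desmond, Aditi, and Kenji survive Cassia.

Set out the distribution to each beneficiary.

The entire €1,350,000 passes to the descendants.
That amount (€1,350,000) is divided into 6 shares of €225,000: Matthias, Desmond, Aditi, and Kenji each take €225,000; Xiulan's €225,000 share passes to Xiulan's issue; Kerensa's €225,000 share passes to Kerensa's issue.
Xiulan's share (€225,000) is divided into 2 shares of €112,500: Kaspar and Rashid each take €112,500.
Kerensa's share (€225,000) is divided into 3 shares of €75,000: Csilla, Valentina, and Orsolya each take €75,000.

Matthias: €225,000; Desmond: €225,000; Aditi: €225,000; Kaspar: €112,500; Rashid: €112,500; Csilla: €75,000; Valentina: €75,000; Orsolya: €75,000; Kenji: €225,000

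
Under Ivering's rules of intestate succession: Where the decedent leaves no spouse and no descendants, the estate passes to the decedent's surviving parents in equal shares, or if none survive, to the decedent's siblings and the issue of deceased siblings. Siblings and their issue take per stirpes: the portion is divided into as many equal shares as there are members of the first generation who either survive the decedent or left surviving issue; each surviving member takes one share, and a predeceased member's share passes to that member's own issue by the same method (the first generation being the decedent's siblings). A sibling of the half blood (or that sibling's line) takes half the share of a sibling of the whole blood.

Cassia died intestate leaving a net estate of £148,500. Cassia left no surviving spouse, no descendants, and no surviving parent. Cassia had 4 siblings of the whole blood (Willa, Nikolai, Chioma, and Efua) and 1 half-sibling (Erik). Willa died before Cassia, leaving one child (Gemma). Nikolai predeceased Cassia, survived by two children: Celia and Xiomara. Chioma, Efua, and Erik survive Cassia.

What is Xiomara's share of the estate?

Xiomara receives £16,500.

The entire £148,500 passes to the siblings and their issue.
Counting each half-blood sibling's line as half a unit, there are 9/2 units in £148,500, so one unit is £33,000. Whole-blood lines (Willa, Nikolai, Chioma, and Efua) take £33,000 each; half-blood lines (Erik) take £16,500 each.
Willa's share (£33,000) passes entirely to Gemma.
Nikolai's share (£33,000) is divided into 2 shares of £16,500: Celia and Xiomara each take £16,500.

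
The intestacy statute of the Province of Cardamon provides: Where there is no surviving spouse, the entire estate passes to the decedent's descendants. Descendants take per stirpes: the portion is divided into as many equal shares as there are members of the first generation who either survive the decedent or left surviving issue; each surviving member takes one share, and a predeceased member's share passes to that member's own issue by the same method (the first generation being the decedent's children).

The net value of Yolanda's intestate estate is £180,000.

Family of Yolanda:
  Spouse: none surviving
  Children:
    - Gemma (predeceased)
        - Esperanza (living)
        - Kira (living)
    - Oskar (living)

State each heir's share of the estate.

The entire £180,000 passes to the descendants.
That amount (£180,000) is divided into 2 shares of £90,000: Oskar takes £90,000; Gemma's £90,000 share passes to Gemma's issue.
Gemma's share (£90,000) is divided into 2 shares of £45,000: Esperanza and Kira each take £45,000.

Esperanza: £45,000; Kira: £45,000; Oskar: £90,000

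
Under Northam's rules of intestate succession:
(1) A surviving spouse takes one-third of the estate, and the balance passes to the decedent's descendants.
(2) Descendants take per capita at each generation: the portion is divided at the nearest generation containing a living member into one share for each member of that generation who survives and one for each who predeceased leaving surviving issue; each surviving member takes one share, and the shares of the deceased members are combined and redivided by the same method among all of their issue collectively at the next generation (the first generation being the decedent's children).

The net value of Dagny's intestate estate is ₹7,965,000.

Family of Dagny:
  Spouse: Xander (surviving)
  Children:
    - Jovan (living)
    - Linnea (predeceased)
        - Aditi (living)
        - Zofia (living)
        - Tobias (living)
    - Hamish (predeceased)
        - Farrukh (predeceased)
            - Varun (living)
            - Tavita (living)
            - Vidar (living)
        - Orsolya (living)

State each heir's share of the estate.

Xander: ₹2,655,000; Jovan: ₹1,770,000; Aditi: ₹708,000; Zofia: ₹708,000; Tobias: ₹708,000; Varun: ₹236,000; Tavita: ₹236,000; Vidar: ₹236,000; Orsolya: ₹708,000

Xander takes one-third of ₹7,965,000 = ₹2,655,000. The remaining ₹5,310,000 passes to the descendants.
The descendants' portion (₹5,310,000) is divided at the children's generation into 3 shares of ₹1,770,000. Jovan takes ₹1,770,000. The 2 shares of the deceased (Linnea and Hamish) are combined into a pool of ₹3,540,000.
That pool (₹3,540,000) is divided at the grandchildren's generation into 5 shares of ₹708,000. Aditi, Zofia, Tobias, and Orsolya each take ₹708,000. The remaining share for the deceased Farrukh (₹708,000) is carried to the next generation.
That pool (₹708,000) is divided at the great-grandchildren's generation equally among Varun, Tavita, and Vidar: ₹236,000 each.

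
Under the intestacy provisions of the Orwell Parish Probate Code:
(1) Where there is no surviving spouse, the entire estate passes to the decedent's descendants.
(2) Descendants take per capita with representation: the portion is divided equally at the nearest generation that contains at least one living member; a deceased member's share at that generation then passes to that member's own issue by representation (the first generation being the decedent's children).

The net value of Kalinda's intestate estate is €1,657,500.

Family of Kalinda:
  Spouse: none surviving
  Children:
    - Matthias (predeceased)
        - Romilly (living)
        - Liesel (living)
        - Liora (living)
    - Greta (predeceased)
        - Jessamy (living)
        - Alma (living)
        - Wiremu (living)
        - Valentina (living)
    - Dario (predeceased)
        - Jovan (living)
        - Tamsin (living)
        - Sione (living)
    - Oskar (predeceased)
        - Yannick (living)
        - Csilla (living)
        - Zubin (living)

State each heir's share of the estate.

The entire €1,657,500 passes to the descendants.
No child survives, so the initial division is made at the grandchildren's generation.
That amount (€1,657,500) is divided into 13 shares of €127,500: Romilly, Liesel, Liora, Jessamy, Alma, Wiremu, Valentina, Jovan, Tamsin, Sione, Yannick, Csilla, and Zubin each take €127,500.

Romilly: €127,500; Liesel: €127,500; Liora: €127,500; Jessamy: €127,500; Alma: €127,500; Wiremu: €127,500; Valentina: €127,500; Jovan: €127,500; Tamsin: €127,500; Sione: €127,500; Yannick: €127,500; Csilla: €127,500; Zubin: €127,500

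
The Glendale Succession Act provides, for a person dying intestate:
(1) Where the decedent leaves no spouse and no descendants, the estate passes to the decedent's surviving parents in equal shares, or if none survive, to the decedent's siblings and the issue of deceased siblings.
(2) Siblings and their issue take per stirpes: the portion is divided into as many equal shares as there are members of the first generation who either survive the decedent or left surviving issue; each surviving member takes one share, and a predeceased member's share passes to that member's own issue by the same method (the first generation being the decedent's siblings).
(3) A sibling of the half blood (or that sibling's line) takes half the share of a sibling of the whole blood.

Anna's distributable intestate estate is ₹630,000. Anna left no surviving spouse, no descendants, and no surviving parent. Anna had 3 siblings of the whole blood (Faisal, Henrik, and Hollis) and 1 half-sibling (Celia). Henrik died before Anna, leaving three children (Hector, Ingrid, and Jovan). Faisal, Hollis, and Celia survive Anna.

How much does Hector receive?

The entire ₹630,000 passes to the siblings and their issue.
Counting each half-blood sibling's line as half a unit, there are 7/2 units in ₹630,000, so one unit is ₹180,000. Whole-blood lines (Faisal, Henrik, and Hollis) take ₹180,000 each; half-blood lines (Celia) take ₹90,000 each.
Henrik's share (₹180,000) is divided into 3 shares of ₹60,000: Hector, Ingrid, and Jovan each take ₹60,000.

Hector receives ₹60,000.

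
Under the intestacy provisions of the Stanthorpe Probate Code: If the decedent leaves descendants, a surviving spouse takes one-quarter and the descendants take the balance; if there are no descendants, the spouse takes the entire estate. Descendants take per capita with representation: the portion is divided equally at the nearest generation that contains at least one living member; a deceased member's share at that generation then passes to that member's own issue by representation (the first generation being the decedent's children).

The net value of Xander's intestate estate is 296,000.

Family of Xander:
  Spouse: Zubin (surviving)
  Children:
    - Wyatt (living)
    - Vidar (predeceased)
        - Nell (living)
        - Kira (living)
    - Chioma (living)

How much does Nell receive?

Nell receives 37,000.

Zubin takes one-quarter of 296,000 = 74,000. The remaining 222,000 passes to the descendants.
The descendants' portion (222,000) is divided into 3 shares of 74,000: Wyatt and Chioma each take 74,000; Vidar's 74,000 share passes to Vidar's issue.
Vidar's share (74,000) is divided into 2 shares of 37,000: Nell and Kira each take 37,000.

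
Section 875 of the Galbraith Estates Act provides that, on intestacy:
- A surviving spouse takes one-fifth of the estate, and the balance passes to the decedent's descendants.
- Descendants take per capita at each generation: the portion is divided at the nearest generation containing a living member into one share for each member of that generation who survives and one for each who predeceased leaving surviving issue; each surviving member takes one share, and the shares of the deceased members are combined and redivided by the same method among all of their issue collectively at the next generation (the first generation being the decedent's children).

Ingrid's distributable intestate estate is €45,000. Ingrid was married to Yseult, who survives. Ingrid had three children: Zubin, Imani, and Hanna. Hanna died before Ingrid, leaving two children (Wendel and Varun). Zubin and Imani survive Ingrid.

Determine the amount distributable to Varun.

Yseult takes one-fifth of €45,000 = €9,000. The remaining €36,000 passes to the descendants.
The descendants' portion (€36,000) is divided at the children's generation into 3 shares of €12,000. Zubin and Imani each take €12,000. The remaining share for the deceased Hanna (€12,000) is carried to the next generation.
That pool (€12,000) is divided at the grandchildren's generation equally among Wendel and Varun: €6,000 each.

Varun receives €6,000.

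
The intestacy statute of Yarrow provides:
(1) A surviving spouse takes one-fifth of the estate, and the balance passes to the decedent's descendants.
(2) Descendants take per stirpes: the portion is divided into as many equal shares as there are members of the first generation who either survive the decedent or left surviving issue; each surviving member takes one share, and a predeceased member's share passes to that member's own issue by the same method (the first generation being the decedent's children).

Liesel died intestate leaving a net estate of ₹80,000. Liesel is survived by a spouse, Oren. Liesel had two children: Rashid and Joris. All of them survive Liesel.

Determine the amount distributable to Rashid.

Oren takes one-fifth of ₹80,000 = ₹16,000. The remaining ₹64,000 passes to the descendants.
The descendants' portion (₹64,000) is divided into 2 shares of ₹32,000: Rashid and Joris each take ₹32,000.

Rashid receives ₹32,000.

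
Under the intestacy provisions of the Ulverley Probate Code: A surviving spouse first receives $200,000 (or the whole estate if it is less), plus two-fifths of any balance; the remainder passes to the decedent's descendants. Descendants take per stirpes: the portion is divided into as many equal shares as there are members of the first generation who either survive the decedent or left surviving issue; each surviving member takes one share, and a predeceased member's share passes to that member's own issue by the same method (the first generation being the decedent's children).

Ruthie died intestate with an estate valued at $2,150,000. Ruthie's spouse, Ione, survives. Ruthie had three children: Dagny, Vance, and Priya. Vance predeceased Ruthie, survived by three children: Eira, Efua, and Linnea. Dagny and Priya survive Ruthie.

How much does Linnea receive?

Ione first takes $200,000, leaving a balance of $1,950,000. Ione then takes two-fifths of the balance ($780,000), for a total of $980,000. The remaining $1,170,000 passes to the descendants.
The descendants' portion ($1,170,000) is divided into 3 shares of $390,000: Dagny and Priya each take $390,000; Vance's $390,000 share passes to Vance's issue.
Vance's share ($390,000) is divided into 3 shares of $130,000: Eira, Efua, and Linnea each take $130,000.

Linnea receives $130,000.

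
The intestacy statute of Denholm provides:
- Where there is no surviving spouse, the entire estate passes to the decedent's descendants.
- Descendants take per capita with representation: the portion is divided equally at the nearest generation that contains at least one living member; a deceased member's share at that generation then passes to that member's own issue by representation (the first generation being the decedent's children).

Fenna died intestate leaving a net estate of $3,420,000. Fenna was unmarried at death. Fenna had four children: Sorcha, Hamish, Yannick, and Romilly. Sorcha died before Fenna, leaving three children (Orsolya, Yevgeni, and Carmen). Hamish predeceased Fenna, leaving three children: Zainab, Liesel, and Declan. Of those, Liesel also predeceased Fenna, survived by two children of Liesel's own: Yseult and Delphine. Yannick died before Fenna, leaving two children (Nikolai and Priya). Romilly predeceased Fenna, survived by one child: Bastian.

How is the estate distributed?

The entire $3,420,000 passes to the descendants.
No child survives, so the initial division is made at the grandchildren's generation.
That amount ($3,420,000) is divided into 9 shares of $380,000: Orsolya, Yevgeni, Carmen, Zainab, Declan, Nikolai, Priya, and Bastian each take $380,000; Liesel's $380,000 share passes to Liesel's issue.
Liesel's share ($380,000) is divided into 2 shares of $190,000: Yseult and Delphine each take $190,000.

Orsolya: $380,000; Yevgeni: $380,000; Carmen: $380,000; Zainab: $380,000; Yseult: $190,000; Delphine: $190,000; Declan: $380,000; Nikolai: $380,000; Priya: $380,000; Bastian: $380,000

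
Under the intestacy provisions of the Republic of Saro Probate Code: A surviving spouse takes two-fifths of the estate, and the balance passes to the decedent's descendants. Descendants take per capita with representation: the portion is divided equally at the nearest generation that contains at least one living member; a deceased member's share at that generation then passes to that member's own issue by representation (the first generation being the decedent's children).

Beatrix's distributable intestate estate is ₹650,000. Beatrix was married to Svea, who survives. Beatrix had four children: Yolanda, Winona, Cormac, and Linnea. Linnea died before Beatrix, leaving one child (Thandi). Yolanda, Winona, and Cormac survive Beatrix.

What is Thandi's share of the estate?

Thandi receives ₹97,500.

Svea takes two-fifths of ₹650,000 = ₹260,000. The remaining ₹390,000 passes to the descendants.
The descendants' portion (₹390,000) is divided into 4 shares of ₹97,500: Yolanda, Winona, and Cormac each take ₹97,500; Linnea's ₹97,500 share passes to Linnea's issue.
Linnea's share (₹97,500) passes entirely to Thandi.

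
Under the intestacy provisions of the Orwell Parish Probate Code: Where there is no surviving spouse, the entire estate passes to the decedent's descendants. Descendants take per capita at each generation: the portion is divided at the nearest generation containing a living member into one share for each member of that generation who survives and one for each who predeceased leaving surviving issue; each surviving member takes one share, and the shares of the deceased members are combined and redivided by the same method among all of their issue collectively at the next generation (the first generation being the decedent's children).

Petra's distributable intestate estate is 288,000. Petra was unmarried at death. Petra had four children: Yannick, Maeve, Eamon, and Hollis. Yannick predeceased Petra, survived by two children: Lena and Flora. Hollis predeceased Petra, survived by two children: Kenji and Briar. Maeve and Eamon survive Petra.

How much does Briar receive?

The entire 288,000 passes to the descendants.
That amount (288,000) is divided at the children's generation into 4 shares of 72,000. Maeve and Eamon each take 72,000. The 2 shares of the deceased (Yannick and Hollis) are combined into a pool of 144,000.
That pool (144,000) is divided at the grandchildren's generation equally among Lena, Flora, Kenji, and Briar: 36,000 each.

Briar receives 36,000.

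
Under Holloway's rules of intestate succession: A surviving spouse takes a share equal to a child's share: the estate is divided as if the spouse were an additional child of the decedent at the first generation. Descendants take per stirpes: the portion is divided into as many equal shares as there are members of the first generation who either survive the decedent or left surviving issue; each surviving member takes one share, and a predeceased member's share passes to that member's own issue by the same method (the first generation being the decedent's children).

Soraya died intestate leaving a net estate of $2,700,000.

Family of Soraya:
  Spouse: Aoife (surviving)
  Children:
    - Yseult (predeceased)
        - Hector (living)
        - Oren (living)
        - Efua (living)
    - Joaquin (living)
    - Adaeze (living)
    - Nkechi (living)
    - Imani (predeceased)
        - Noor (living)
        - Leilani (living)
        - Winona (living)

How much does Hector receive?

The spouse counts as an additional share at the children's level, so there are 6 primary shares of $450,000. Aoife takes one such share ($450,000).
The children's combined portion ($2,250,000) is divided into 5 shares of $450,000: Joaquin, Adaeze, and Nkechi each take $450,000; Yseult's $450,000 share passes to Yseult's issue; Imani's $450,000 share passes to Imani's issue.
Yseult's share ($450,000) is divided into 3 shares of $150,000: Hector, Oren, and Efua each take $150,000.
Imani's share ($450,000) is divided into 3 shares of $150,000: Noor, Leilani, and Winona each take $150,000.

Hector receives $150,000.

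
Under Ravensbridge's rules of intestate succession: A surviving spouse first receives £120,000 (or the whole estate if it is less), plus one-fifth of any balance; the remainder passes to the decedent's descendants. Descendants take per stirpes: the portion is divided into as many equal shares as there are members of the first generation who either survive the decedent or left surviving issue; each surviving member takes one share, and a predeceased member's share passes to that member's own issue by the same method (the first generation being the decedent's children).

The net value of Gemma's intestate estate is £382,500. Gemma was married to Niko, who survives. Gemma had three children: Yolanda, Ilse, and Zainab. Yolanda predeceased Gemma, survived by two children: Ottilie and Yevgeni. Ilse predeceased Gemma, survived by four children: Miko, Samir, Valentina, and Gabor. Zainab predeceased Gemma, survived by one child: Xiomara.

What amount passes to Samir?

Samir receives £17,500.

Niko first takes £120,000, leaving a balance of £262,500. Niko then takes one-fifth of the balance (£52,500), for a total of £172,500. The remaining £210,000 passes to the descendants.
The descendants' portion (£210,000) is divided into 3 shares of £70,000: Yolanda's £70,000 share passes to Yolanda's issue; Ilse's £70,000 share passes to Ilse's issue; Zainab's £70,000 share passes to Zainab's issue.
Yolanda's share (£70,000) is divided into 2 shares of £35,000: Ottilie and Yevgeni each take £35,000.
Ilse's share (£70,000) is divided into 4 shares of £17,500: Miko, Samir, Valentina, and Gabor each take £17,500.
Zainab's share (£70,000) passes entirely to Xiomara.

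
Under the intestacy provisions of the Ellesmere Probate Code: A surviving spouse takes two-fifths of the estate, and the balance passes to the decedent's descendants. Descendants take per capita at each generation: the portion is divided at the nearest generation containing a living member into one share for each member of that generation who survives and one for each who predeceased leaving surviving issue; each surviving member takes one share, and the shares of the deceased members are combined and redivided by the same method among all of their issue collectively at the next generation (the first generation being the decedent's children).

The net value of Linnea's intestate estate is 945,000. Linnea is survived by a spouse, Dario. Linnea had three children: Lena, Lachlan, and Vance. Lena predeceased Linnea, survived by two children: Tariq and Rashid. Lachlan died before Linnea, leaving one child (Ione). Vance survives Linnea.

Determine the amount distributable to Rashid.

Dario takes two-fifths of 945,000 = 378,000. The remaining 567,000 passes to the descendants.
The descendants' portion (567,000) is divided at the children's generation into 3 shares of 189,000. Vance takes 189,000. The 2 shares of the deceased (Lena and Lachlan) are combined into a pool of 378,000.
That pool (378,000) is divided at the grandchildren's generation equally among Tariq, Rashid, and Ione: 126,000 each.

Rashid receives 126,000.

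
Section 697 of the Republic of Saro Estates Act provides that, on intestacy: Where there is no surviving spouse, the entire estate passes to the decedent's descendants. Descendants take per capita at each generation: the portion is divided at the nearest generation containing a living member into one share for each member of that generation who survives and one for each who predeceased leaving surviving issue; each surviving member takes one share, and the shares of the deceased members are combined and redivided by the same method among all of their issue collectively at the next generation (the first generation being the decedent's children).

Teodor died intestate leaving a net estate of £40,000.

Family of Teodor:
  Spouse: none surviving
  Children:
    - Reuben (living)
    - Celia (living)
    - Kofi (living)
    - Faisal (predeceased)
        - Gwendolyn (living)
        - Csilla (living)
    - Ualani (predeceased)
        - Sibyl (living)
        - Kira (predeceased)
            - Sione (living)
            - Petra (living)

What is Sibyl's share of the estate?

The entire £40,000 passes to the descendants.
That amount (£40,000) is divided at the children's generation into 5 shares of £8,000. Reuben, Celia, and Kofi each take £8,000. The 2 shares of the deceased (Faisal and Ualani) are combined into a pool of £16,000.
That pool (£16,000) is divided at the grandchildren's generation into 4 shares of £4,000. Gwendolyn, Csilla, and Sibyl each take £4,000. The remaining share for the deceased Kira (£4,000) is carried to the next generation.
That pool (£4,000) is divided at the great-grandchildren's generation equally among Sione and Petra: £2,000 each.

Sibyl receives £4,000.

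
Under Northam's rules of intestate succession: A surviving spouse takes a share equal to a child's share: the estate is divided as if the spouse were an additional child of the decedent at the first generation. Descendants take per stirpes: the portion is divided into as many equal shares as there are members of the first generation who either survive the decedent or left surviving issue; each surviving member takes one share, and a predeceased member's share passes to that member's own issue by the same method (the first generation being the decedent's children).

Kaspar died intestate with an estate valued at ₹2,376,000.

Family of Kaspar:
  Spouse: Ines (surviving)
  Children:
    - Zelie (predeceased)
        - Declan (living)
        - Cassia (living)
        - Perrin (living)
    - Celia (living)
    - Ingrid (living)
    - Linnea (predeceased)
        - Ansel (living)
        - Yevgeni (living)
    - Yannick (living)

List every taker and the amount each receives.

Ines: ₹396,000; Declan: ₹132,000; Cassia: ₹132,000; Perrin: ₹132,000; Celia: ₹396,000; Ingrid: ₹396,000; Ansel: ₹198,000; Yevgeni: ₹198,000; Yannick: ₹396,000

The spouse counts as an additional share at the children's level, so there are 6 primary shares of ₹396,000. Ines takes one such share (₹396,000).
The children's combined portion (₹1,980,000) is divided into 5 shares of ₹396,000: Celia, Ingrid, and Yannick each take ₹396,000; Zelie's ₹396,000 share passes to Zelie's issue; Linnea's ₹396,000 share passes to Linnea's issue.
Zelie's share (₹396,000) is divided into 3 shares of ₹132,000: Declan, Cassia, and Perrin each take ₹132,000.
Linnea's share (₹396,000) is divided into 2 shares of ₹198,000: Ansel and Yevgeni each take ₹198,000.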